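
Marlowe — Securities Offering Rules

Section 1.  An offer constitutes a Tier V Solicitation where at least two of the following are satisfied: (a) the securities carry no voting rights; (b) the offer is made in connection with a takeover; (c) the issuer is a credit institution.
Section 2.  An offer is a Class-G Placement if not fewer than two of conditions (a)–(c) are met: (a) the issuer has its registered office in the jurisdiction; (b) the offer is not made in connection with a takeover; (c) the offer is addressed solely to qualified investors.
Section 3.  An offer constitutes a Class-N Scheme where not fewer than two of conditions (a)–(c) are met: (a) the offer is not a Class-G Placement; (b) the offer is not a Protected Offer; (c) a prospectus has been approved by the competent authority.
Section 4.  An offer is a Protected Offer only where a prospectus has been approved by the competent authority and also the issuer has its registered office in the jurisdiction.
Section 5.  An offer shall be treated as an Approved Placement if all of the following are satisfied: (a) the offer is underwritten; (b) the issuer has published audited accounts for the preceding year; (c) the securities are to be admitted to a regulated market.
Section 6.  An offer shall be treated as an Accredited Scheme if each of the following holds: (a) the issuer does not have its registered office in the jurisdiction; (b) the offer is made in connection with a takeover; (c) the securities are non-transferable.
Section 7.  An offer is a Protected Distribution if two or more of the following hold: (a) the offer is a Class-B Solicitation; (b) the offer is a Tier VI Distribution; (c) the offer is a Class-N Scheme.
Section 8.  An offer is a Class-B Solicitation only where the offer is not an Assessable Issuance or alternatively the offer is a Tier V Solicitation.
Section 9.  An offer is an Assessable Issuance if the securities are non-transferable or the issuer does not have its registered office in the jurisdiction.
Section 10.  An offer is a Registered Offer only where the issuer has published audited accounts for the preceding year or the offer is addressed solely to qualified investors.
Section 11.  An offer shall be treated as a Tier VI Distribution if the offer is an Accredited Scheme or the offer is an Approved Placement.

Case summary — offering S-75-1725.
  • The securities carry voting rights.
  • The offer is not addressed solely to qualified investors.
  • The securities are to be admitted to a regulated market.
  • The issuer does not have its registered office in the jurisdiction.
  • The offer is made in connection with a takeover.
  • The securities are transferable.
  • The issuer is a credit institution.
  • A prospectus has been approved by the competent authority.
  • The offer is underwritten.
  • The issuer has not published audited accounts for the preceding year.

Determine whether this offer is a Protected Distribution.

section 9 — Assessable Issuance: [the securities are non-transferable? no] OR [the issuer does not have its registered office in the jurisdiction? yes] → satisfied.
section 1 — Tier V Solicitation: the securities carry no voting rights? no; the offer is made in connection with a takeover? yes; the issuer is a credit institution? yes — 2 of 3 hold (need ≥2) → satisfied.
section 8 — Class-B Solicitation: [not an Assessable Issuance (section 9)? no] OR [Tier V Solicitation (section 1)? yes] → satisfied.
section 6 — Accredited Scheme: [the issuer does not have its registered office in the jurisdiction? yes] AND [the offer is made in connection with a takeover? yes] AND [the securities are non-transferable? no] → not satisfied.
section 5 — Approved Placement: [the offer is underwritten? yes] AND [the issuer has published audited accounts for the preceding year? no] AND [the securities are to be admitted to a regulated market? yes] → not satisfied.
section 11 — Tier VI Distribution: [Accredited Scheme (section 6)? no] OR [Approved Placement (section 5)? no] → not satisfied.
section 2 — Class-G Placement: the issuer has its registered office in the jurisdiction? no; the offer is not made in connection with a takeover? no; the offer is addressed solely to qualified investors? no — 0 of 3 hold (need ≥2) → not satisfied.
section 4 — Protected Offer: [a prospectus has been approved by the competent authority? yes] AND [the issuer has its registered office in the jurisdiction? no] → not satisfied.
section 3 — Class-N Scheme: not a Class-G Placement (section 2)? yes; not a Protected Offer (section 4)? yes; a prospectus has been approved by the competent authority? yes — 3 of 3 hold (need ≥2) → satisfied.
section 7 — Protected Distribution: Class-B Solicitation (section 8)? yes; Tier VI Distribution (section 11)? no; Class-N Scheme (section 3)? yes — 2 of 3 hold (need ≥2) → satisfied.

Yes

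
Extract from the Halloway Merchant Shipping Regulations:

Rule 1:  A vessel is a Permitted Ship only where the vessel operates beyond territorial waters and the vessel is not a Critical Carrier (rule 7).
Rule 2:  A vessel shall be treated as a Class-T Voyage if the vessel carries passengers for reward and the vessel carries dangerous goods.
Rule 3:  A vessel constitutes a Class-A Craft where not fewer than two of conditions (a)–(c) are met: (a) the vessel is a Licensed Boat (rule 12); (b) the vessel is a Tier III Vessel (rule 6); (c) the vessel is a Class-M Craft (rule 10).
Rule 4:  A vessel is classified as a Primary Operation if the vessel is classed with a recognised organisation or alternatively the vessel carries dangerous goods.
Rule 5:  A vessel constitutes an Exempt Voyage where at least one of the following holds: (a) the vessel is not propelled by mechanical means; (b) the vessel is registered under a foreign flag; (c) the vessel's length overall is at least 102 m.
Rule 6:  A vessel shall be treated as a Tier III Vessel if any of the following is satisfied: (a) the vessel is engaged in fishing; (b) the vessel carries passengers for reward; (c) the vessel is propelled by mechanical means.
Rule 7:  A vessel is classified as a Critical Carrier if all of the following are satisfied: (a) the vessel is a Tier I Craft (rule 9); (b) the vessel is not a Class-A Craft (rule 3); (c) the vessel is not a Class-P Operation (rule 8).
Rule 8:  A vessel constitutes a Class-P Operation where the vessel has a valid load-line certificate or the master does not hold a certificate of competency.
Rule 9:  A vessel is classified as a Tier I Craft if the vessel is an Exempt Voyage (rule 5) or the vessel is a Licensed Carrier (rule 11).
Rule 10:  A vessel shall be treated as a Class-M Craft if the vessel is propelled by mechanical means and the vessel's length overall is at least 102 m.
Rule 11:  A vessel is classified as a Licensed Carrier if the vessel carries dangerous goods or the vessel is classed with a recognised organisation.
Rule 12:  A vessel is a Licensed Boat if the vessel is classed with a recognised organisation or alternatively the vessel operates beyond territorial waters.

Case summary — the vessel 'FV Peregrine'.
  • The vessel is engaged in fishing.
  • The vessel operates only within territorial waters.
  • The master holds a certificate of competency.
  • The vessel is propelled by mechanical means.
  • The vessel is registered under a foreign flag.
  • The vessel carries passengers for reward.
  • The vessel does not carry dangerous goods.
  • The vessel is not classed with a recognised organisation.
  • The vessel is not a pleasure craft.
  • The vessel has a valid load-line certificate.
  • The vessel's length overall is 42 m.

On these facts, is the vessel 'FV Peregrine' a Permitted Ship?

rule 5 — Exempt Voyage: [the vessel is not propelled by mechanical means? no] OR [the vessel is registered under a foreign flag? yes] OR [vessel's length overall: 42 m ≥ 102 m? no] → satisfied.
rule 11 — Licensed Carrier: [the vessel carries dangerous goods? no] OR [the vessel is classed with a recognised organisation? no] → not satisfied.
rule 9 — Tier I Craft: [Exempt Voyage (rule 5)? yes] OR [Licensed Carrier (rule 11)? no] → satisfied.
rule 12 — Licensed Boat: [the vessel is classed with a recognised organisation? no] OR [the vessel operates beyond territorial waters? no] → not satisfied.
rule 6 — Tier III Vessel: [the vessel is engaged in fishing? yes] OR [the vessel carries passengers for reward? yes] OR [the vessel is propelled by mechanical means? yes] → satisfied.
rule 10 — Class-M Craft: [the vessel is propelled by mechanical means? yes] AND [vessel's length overall: 42 m ≥ 102 m? no] → not satisfied.
rule 3 — Class-A Craft: Licensed Boat (rule 12)? no; Tier III Vessel (rule 6)? yes; Class-M Craft (rule 10)? no — 1 of 3 hold (need ≥2) → not satisfied.
rule 8 — Class-P Operation: [the vessel has a valid load-line certificate? yes] OR [the master does not hold a certificate of competency? no] → satisfied.
rule 7 — Critical Carrier: [Tier I Craft (rule 9)? yes] AND [not a Class-A Craft (rule 3)? yes] AND [not a Class-P Operation (rule 8)? no] → not satisfied.
rule 1 — Permitted Ship: [the vessel operates beyond territorial waters? no] AND [not a Critical Carrier (rule 7)? yes] → not satisfied.

No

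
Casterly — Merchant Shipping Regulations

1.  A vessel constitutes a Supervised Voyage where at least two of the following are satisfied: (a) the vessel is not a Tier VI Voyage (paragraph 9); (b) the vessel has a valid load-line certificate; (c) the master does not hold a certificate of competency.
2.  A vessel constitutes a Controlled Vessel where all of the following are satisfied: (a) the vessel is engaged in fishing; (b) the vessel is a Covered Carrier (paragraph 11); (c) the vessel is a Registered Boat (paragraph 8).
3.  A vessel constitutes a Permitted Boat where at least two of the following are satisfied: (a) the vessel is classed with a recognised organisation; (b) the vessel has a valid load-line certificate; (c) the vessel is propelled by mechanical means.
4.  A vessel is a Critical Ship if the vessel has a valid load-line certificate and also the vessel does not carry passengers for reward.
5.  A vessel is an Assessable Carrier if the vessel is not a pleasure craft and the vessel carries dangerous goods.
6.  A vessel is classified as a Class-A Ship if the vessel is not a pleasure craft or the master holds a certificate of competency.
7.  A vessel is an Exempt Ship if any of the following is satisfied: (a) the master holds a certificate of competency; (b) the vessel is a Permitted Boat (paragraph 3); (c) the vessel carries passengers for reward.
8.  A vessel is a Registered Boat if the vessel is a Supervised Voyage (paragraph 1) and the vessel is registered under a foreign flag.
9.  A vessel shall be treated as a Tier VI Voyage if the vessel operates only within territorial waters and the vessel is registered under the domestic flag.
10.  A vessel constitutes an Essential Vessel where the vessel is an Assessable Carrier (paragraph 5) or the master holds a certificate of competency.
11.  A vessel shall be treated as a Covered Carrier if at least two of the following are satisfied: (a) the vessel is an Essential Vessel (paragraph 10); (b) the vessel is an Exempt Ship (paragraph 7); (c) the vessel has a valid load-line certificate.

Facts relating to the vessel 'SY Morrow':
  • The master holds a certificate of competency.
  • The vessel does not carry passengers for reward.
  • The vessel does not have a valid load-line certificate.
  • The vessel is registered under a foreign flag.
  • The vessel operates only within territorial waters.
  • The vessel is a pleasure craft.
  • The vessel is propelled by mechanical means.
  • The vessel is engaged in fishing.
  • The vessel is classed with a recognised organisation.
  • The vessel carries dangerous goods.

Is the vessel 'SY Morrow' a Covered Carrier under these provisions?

Yes

paragraph 5 — Assessable Carrier: [the vessel is not a pleasure craft? no] AND [the vessel carries dangerous goods? yes] → not satisfied.
paragraph 10 — Essential Vessel: [Assessable Carrier (paragraph 5)? no] OR [the master holds a certificate of competency? yes] → satisfied.
paragraph 3 — Permitted Boat: the vessel is classed with a recognised organisation? yes; the vessel has a valid load-line certificate? no; the vessel is propelled by mechanical means? yes — 2 of 3 hold (need ≥2) → satisfied.
paragraph 7 — Exempt Ship: [the master holds a certificate of competency? yes] OR [Permitted Boat (paragraph 3)? yes] OR [the vessel carries passengers for reward? no] → satisfied.
paragraph 11 — Covered Carrier: Essential Vessel (paragraph 10)? yes; Exempt Ship (paragraph 7)? yes; the vessel has a valid load-line certificate? no — 2 of 3 hold (need ≥2) → satisfied.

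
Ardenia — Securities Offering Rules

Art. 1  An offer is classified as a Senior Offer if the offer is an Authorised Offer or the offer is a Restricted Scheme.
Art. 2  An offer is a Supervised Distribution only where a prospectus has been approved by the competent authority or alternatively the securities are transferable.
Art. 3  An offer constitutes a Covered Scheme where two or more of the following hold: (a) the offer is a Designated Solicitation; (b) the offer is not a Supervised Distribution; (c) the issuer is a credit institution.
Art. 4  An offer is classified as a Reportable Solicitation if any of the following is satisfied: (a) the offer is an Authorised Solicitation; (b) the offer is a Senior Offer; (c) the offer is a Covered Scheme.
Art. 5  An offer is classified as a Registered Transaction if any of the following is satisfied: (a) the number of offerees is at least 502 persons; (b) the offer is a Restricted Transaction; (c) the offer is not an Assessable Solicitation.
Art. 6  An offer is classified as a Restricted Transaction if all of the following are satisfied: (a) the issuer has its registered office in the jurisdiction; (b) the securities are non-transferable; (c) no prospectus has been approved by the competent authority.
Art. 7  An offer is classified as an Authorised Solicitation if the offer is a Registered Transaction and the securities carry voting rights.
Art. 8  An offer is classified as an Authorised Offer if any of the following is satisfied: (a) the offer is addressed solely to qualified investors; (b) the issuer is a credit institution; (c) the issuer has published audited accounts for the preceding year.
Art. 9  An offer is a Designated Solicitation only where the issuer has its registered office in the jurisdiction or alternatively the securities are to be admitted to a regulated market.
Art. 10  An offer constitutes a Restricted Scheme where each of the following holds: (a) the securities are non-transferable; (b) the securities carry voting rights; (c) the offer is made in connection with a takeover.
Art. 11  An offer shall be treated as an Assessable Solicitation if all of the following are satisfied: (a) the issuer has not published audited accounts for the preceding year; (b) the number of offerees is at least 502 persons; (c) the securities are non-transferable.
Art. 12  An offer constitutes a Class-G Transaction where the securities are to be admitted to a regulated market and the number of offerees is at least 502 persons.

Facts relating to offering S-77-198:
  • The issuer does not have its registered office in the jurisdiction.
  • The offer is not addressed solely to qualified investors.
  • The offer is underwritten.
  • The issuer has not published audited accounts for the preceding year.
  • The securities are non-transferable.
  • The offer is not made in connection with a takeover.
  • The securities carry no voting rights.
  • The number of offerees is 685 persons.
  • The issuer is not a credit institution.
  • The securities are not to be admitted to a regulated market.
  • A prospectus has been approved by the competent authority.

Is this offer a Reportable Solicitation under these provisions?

No

article 6 — Restricted Transaction: [the issuer has its registered office in the jurisdiction? no] AND [the securities are non-transferable? yes] AND [no prospectus has been approved by the competent authority? no] → not satisfied.
article 11 — Assessable Solicitation: [the issuer has not published audited accounts for the preceding year? yes] AND [number of offerees: 685 persons ≥ 502 persons? yes] AND [the securities are non-transferable? yes] → satisfied.
article 5 — Registered Transaction: [number of offerees: 685 persons ≥ 502 persons? yes] OR [Restricted Transaction (article 6)? no] OR [not an Assessable Solicitation (article 11)? no] → satisfied.
article 7 — Authorised Solicitation: [Registered Transaction (article 5)? yes] AND [the securities carry voting rights? no] → not satisfied.
article 8 — Authorised Offer: [the offer is addressed solely to qualified investors? no] OR [the issuer is a credit institution? no] OR [the issuer has published audited accounts for the preceding year? no] → not satisfied.
article 10 — Restricted Scheme: [the securities are non-transferable? yes] AND [the securities carry voting rights? no] AND [the offer is made in connection with a takeover? no] → not satisfied.
article 1 — Senior Offer: [Authorised Offer (article 8)? no] OR [Restricted Scheme (article 10)? no] → not satisfied.
article 9 — Designated Solicitation: [the issuer has its registered office in the jurisdiction? no] OR [the securities are to be admitted to a regulated market? no] → not satisfied.
article 2 — Supervised Distribution: [a prospectus has been approved by the competent authority? yes] OR [the securities are transferable? no] → satisfied.
article 3 — Covered Scheme: Designated Solicitation (article 9)? no; not a Supervised Distribution (article 2)? no; the issuer is a credit institution? no — 0 of 3 hold (need ≥2) → not satisfied.
article 4 — Reportable Solicitation: [Authorised Solicitation (article 7)? no] OR [Senior Offer (article 1)? no] OR [Covered Scheme (article 3)? no] → not satisfied.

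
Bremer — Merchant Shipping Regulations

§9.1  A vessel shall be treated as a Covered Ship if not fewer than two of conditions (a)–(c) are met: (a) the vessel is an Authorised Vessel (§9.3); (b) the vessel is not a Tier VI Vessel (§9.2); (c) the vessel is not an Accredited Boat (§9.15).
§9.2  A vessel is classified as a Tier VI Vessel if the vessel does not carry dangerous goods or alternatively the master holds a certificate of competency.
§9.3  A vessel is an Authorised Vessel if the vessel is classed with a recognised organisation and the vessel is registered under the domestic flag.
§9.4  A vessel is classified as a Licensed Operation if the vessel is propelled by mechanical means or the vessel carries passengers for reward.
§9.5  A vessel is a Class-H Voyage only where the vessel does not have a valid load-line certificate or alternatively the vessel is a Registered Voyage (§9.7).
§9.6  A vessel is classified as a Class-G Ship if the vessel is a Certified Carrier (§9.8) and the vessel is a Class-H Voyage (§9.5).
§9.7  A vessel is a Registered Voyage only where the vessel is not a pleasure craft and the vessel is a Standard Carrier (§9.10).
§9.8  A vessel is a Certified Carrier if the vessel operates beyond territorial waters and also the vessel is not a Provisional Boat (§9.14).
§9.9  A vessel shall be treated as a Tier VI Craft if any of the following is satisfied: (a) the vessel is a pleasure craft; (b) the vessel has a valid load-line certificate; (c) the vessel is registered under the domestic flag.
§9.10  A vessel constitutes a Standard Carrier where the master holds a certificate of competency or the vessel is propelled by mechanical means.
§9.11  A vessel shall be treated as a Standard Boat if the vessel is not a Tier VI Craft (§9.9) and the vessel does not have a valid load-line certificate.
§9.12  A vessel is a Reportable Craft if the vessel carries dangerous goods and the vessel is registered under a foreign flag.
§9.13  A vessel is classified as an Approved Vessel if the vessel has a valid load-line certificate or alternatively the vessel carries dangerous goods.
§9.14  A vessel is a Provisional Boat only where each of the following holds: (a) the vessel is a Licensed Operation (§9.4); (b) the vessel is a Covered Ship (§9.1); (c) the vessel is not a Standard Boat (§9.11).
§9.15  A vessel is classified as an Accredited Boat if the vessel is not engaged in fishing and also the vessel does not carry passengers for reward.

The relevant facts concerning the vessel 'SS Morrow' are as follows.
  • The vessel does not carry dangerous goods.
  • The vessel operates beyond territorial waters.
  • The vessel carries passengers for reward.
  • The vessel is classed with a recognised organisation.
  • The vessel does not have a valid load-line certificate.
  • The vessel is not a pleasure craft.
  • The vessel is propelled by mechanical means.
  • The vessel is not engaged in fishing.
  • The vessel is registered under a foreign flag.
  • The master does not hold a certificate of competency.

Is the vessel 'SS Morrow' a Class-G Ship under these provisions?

§9.4 — Licensed Operation: [the vessel is propelled by mechanical means? yes] OR [the vessel carries passengers for reward? yes] → satisfied.
§9.3 — Authorised Vessel: [the vessel is classed with a recognised organisation? yes] AND [the vessel is registered under the domestic flag? no] → not satisfied.
§9.2 — Tier VI Vessel: [the vessel does not carry dangerous goods? yes] OR [the master holds a certificate of competency? no] → satisfied.
§9.15 — Accredited Boat: [the vessel is not engaged in fishing? yes] AND [the vessel does not carry passengers for reward? no] → not satisfied.
§9.1 — Covered Ship: Authorised Vessel (§9.3)? no; not a Tier VI Vessel (§9.2)? no; not an Accredited Boat (§9.15)? yes — 1 of 3 hold (need ≥2) → not satisfied.
§9.9 — Tier VI Craft: [the vessel is a pleasure craft? no] OR [the vessel has a valid load-line certificate? no] OR [the vessel is registered under the domestic flag? no] → not satisfied.
§9.11 — Standard Boat: [not a Tier VI Craft (§9.9)? yes] AND [the vessel does not have a valid load-line certificate? yes] → satisfied.
§9.14 — Provisional Boat: [Licensed Operation (§9.4)? yes] AND [Covered Ship (§9.1)? no] AND [not a Standard Boat (§9.11)? no] → not satisfied.
§9.8 — Certified Carrier: [the vessel operates beyond territorial waters? yes] AND [not a Provisional Boat (§9.14)? yes] → satisfied.
§9.10 — Standard Carrier: [the master holds a certificate of competency? no] OR [the vessel is propelled by mechanical means? yes] → satisfied.
§9.7 — Registered Voyage: [the vessel is not a pleasure craft? yes] AND [Standard Carrier (§9.10)? yes] → satisfied.
§9.5 — Class-H Voyage: [the vessel does not have a valid load-line certificate? yes] OR [Registered Voyage (§9.7)? yes] → satisfied.
§9.6 — Class-G Ship: [Certified Carrier (§9.8)? yes] AND [Class-H Voyage (§9.5)? yes] → satisfied.

Yes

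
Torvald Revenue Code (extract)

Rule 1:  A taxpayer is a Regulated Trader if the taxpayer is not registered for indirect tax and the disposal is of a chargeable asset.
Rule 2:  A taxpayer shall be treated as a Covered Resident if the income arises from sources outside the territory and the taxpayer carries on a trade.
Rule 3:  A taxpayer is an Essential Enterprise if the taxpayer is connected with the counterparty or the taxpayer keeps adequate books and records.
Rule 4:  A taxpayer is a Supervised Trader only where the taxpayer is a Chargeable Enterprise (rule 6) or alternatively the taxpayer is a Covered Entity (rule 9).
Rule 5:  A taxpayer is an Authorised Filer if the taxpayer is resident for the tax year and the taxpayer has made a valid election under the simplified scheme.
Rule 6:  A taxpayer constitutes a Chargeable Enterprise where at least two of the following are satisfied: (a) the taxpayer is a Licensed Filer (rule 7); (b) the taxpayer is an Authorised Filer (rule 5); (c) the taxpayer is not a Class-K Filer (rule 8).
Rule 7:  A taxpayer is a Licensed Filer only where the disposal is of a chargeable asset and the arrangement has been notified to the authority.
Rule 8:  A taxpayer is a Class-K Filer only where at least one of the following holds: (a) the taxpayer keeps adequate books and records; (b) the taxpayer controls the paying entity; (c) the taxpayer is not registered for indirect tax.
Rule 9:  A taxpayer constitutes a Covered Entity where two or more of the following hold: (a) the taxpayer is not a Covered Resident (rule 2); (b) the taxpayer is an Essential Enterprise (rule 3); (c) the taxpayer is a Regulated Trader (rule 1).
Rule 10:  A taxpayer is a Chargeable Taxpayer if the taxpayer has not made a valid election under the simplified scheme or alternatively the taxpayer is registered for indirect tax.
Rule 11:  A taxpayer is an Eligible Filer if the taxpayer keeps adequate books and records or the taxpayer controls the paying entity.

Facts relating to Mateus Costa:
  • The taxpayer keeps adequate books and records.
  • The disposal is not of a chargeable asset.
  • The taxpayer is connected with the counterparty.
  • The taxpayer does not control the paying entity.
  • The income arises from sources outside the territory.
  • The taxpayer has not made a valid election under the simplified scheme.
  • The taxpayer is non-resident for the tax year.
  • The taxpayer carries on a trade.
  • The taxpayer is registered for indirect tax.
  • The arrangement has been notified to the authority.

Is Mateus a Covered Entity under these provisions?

No

rule 2 — Covered Resident: [the income arises from sources outside the territory? yes] AND [the taxpayer carries on a trade? yes] → satisfied.
rule 3 — Essential Enterprise: [the taxpayer is connected with the counterparty? yes] OR [the taxpayer keeps adequate books and records? yes] → satisfied.
rule 1 — Regulated Trader: [the taxpayer is not registered for indirect tax? no] AND [the disposal is of a chargeable asset? no] → not satisfied.
rule 9 — Covered Entity: not a Covered Resident (rule 2)? no; Essential Enterprise (rule 3)? yes; Regulated Trader (rule 1)? no — 1 of 3 hold (need ≥2) → not satisfied.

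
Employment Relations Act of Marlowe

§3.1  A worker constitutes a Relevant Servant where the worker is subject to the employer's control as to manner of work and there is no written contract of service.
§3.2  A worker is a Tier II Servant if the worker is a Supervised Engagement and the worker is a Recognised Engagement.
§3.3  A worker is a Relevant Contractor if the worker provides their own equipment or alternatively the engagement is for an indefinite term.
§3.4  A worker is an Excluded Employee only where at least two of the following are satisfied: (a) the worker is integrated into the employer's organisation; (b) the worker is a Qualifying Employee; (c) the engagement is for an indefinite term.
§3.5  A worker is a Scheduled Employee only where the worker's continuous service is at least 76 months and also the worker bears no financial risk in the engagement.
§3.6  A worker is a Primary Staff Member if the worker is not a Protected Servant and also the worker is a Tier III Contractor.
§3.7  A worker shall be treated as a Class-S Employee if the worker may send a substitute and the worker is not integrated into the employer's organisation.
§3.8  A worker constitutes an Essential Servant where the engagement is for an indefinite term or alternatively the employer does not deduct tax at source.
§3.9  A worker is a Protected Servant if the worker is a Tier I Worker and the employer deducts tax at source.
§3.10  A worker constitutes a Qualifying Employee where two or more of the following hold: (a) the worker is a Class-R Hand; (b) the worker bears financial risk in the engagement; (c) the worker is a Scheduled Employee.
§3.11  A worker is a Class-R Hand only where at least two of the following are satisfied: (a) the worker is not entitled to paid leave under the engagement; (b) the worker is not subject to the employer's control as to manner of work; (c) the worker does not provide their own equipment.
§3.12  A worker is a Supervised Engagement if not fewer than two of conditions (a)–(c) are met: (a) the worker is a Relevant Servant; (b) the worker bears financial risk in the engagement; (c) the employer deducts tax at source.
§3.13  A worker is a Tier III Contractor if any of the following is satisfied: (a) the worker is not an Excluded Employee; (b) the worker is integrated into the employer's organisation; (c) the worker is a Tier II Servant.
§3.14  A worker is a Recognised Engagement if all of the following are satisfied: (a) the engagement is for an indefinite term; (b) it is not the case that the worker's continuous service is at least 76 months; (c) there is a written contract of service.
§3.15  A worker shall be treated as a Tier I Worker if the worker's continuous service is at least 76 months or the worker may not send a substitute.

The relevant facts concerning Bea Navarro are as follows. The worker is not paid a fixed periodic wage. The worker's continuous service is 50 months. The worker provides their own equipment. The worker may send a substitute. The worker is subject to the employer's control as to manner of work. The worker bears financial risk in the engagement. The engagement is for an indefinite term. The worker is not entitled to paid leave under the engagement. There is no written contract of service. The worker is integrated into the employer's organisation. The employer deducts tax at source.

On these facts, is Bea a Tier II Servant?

No

§3.1 — Relevant Servant: [the worker is subject to the employer's control as to manner of work? yes] AND [there is no written contract of service? yes] → satisfied.
§3.12 — Supervised Engagement: Relevant Servant (§3.1)? yes; the worker bears financial risk in the engagement? yes; the employer deducts tax at source? yes — 3 of 3 hold (need ≥2) → satisfied.
§3.14 — Recognised Engagement: [the engagement is for an indefinite term? yes] AND [worker's continuous service: 50 months ≥ 76 months? no, so negated condition yes] AND [there is a written contract of service? no] → not satisfied.
§3.2 — Tier II Servant: [Supervised Engagement (§3.12)? yes] AND [Recognised Engagement (§3.14)? no] → not satisfied.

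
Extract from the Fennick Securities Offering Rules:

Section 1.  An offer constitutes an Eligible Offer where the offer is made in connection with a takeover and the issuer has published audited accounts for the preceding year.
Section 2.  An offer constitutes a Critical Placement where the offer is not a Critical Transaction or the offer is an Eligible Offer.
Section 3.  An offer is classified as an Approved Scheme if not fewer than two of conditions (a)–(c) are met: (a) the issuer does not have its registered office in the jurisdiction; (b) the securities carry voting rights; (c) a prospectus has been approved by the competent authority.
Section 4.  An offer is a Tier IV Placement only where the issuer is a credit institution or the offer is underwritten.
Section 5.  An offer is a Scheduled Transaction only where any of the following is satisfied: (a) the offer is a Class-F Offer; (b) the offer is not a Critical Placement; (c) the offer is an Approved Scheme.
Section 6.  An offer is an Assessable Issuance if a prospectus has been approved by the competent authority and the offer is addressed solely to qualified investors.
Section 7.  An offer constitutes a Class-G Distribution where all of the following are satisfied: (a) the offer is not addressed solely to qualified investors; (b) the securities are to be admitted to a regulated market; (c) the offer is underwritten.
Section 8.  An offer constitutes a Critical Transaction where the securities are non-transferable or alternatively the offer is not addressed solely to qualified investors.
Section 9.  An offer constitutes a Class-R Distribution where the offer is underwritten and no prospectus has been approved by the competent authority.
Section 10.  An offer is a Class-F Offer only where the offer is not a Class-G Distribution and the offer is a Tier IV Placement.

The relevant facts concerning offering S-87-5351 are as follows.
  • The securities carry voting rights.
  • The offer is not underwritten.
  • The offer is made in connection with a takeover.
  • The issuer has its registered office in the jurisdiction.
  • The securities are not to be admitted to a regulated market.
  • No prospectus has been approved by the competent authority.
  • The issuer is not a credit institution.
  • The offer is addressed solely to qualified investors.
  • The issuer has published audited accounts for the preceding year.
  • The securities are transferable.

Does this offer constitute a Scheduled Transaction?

Under section 7: the offer is not addressed solely to qualified investors? no; and the securities are to be admitted to a regulated market? no; and the offer is underwritten? no. So the offer is not a Class-G Distribution.
Under section 4: the issuer is a credit institution? no; or the offer is underwritten? no. So the offer is not a Tier IV Placement.
Under section 10: not a Class-G Distribution (section 7)? yes; and Tier IV Placement (section 4)? no. So the offer is not a Class-F Offer.
Under section 8: the securities are non-transferable? no; or the offer is not addressed solely to qualified investors? no. So the offer is not a Critical Transaction.
Under section 1: the offer is made in connection with a takeover? yes; and the issuer has published audited accounts for the preceding year? yes. So the offer is an Eligible Offer.
Under section 2: not a Critical Transaction (section 8)? yes; or Eligible Offer (section 1)? yes. So the offer is a Critical Placement.
Under section 3: the issuer does not have its registered office in the jurisdiction? no; the securities carry voting rights? yes; a prospectus has been approved by the competent authority? no — 1 of 3 hold (need ≥2) → not satisfied.
Under section 5: Class-F Offer (section 10)? no; or not a Critical Placement (section 2)? no; or Approved Scheme (section 3)? no. So the offer is not a Scheduled Transaction.

No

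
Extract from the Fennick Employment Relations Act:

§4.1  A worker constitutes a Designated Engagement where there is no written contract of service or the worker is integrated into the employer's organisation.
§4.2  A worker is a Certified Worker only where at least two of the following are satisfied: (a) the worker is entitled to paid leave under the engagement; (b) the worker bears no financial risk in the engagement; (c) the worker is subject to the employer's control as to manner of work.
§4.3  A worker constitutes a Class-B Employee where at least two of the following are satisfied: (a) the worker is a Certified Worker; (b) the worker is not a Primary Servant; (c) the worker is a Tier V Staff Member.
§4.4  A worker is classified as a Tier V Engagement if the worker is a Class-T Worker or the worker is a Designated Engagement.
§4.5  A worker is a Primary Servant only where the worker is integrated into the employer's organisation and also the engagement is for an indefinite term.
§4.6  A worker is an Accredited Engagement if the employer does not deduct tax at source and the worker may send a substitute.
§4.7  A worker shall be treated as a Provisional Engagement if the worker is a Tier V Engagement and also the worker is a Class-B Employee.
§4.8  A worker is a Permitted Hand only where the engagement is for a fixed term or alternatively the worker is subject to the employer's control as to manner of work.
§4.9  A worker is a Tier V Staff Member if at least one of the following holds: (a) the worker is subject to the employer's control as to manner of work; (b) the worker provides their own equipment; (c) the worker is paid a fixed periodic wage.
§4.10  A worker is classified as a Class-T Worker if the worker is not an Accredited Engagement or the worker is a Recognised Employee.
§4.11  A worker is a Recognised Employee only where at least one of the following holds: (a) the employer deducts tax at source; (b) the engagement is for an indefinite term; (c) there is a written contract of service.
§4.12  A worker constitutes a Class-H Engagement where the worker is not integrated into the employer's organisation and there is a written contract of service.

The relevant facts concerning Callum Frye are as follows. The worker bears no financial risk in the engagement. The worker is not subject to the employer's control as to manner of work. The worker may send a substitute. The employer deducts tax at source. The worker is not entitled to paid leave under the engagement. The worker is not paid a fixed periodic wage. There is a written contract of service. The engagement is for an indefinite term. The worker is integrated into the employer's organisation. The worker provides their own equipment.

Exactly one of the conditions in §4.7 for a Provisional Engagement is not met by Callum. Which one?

Under §4.6: the employer does not deduct tax at source? no; and the worker may send a substitute? yes. So the worker is not an Accredited Engagement.
Under §4.11: the employer deducts tax at source? yes; or the engagement is for an indefinite term? yes; or there is a written contract of service? yes. So the worker is a Recognised Employee.
Under §4.10: not an Accredited Engagement (§4.6)? yes; or Recognised Employee (§4.11)? yes. So the worker is a Class-T Worker.
Under §4.1: there is no written contract of service? no; or the worker is integrated into the employer's organisation? yes. So the worker is a Designated Engagement.
Under §4.4: Class-T Worker (§4.10)? yes; or Designated Engagement (§4.1)? yes. So the worker is a Tier V Engagement.
Under §4.2: the worker is entitled to paid leave under the engagement? no; the worker bears no financial risk in the engagement? yes; the worker is subject to the employer's control as to manner of work? no — 1 of 3 hold (need ≥2) → not satisfied.
Under §4.5: the worker is integrated into the employer's organisation? yes; and the engagement is for an indefinite term? yes. So the worker is a Primary Servant.
Under §4.9: the worker is subject to the employer's control as to manner of work? no; or the worker provides their own equipment? yes; or the worker is paid a fixed periodic wage? no. So the worker is a Tier V Staff Member.
Under §4.3: Certified Worker (§4.2)? no; not a Primary Servant (§4.5)? no; Tier V Staff Member (§4.9)? yes — 1 of 3 hold (need ≥2) → not satisfied.
Under §4.7: Tier V Engagement (§4.4)? yes; and Class-B Employee (§4.3)? no. So the worker is not a Provisional Engagement.

Class-B Employee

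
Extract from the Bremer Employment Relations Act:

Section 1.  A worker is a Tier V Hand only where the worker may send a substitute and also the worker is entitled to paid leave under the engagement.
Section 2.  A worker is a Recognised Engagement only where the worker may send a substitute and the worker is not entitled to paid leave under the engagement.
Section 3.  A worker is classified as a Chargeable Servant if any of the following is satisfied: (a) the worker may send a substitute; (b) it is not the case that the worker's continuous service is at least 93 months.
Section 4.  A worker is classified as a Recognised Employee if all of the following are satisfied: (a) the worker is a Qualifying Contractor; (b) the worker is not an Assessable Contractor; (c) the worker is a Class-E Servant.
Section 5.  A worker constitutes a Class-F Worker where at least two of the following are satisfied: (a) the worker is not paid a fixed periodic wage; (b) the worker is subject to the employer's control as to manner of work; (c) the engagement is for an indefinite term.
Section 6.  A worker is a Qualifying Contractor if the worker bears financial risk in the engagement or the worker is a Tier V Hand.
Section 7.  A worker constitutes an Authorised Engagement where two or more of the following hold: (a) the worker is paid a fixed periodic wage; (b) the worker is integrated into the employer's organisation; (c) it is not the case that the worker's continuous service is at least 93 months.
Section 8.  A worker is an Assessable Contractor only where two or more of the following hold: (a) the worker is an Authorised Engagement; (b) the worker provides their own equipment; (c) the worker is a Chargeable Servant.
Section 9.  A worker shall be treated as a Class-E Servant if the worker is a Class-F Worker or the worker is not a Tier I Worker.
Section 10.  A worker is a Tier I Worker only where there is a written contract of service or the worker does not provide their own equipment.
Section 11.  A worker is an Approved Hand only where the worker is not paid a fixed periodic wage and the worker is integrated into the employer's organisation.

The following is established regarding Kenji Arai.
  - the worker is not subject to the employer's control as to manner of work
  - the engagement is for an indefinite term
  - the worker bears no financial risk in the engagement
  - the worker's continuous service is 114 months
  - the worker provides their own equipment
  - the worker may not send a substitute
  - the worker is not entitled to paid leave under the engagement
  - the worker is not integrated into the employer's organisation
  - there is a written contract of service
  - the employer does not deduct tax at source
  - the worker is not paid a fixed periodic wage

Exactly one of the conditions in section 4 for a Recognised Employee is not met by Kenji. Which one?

section 1 — Tier V Hand: [the worker may send a substitute? no] AND [the worker is entitled to paid leave under the engagement? no] → not satisfied.
section 6 — Qualifying Contractor: [the worker bears financial risk in the engagement? no] OR [Tier V Hand (section 1)? no] → not satisfied.
section 7 — Authorised Engagement: the worker is paid a fixed periodic wage? no; the worker is integrated into the employer's organisation? no; worker's continuous service: 114 months ≥ 93 months? yes, so negated condition no — 0 of 3 hold (need ≥2) → not satisfied.
section 3 — Chargeable Servant: [the worker may send a substitute? no] OR [worker's continuous service: 114 months ≥ 93 months? yes, so negated condition no] → not satisfied.
section 8 — Assessable Contractor: Authorised Engagement (section 7)? no; the worker provides their own equipment? yes; Chargeable Servant (section 3)? no — 1 of 3 hold (need ≥2) → not satisfied.
section 5 — Class-F Worker: the worker is not paid a fixed periodic wage? yes; the worker is subject to the employer's control as to manner of work? no; the engagement is for an indefinite term? yes — 2 of 3 hold (need ≥2) → satisfied.
section 10 — Tier I Worker: [there is a written contract of service? yes] OR [the worker does not provide their own equipment? no] → satisfied.
section 9 — Class-E Servant: [Class-F Worker (section 5)? yes] OR [not a Tier I Worker (section 10)? no] → satisfied.
section 4 — Recognised Employee: [Qualifying Contractor (section 6)? no] AND [not an Assessable Contractor (section 8)? yes] AND [Class-E Servant (section 9)? yes] → not satisfied.

Qualifying Contractor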